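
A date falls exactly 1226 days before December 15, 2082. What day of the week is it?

Monday

Dec 15, 2082 is a Tuesday.
1226 mod 7 = 1, so 1226 days before a Tuesday is Tuesday − 1 = Monday.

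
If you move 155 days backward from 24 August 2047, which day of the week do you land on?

Friday

Aug 24, 2047 is a Saturday.
155 mod 7 = 1, so 155 days before a Saturday is Saturday − 1 = Friday.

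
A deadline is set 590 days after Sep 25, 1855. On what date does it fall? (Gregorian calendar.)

+366 (one year; includes Feb 29, 1856) → Sep 25, 1856 (224 left).
Sep has 30 days: +6 → Oct 1, 1856 (218 left).
Oct has 31 days: +31 → Nov 1, 1856 (187 left).
Nov has 30 days: +30 → Dec 1, 1856 (157 left).
Dec has 31 days: +31 → Jan 1, 1857 (126 left).
Jan has 31 days: +31 → Feb 1, 1857 (95 left).
Feb has 28 days: +28 → Mar 1, 1857 (67 left).
Mar has 31 days: +31 → Apr 1, 1857 (36 left).
Apr has 30 days: +30 → May 1, 1857 (6 left).
+6 → May 7, 1857.

May 7, 1857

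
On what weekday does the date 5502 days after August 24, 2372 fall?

Thursday

Aug 24, 2372 is a Thursday.
5502 mod 7 = 0, so 5502 days after a Thursday is Thursday + 0 = Thursday.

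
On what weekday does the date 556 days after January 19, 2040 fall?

First find the weekday of Jan 19, 2040. Doomsday rule: the anchor day for the 2000s is Tuesday. For year 40: 40÷12 = 3 r 4, and 4÷4 = 1, so 3+4+1 = 8.
Tuesday + 8 ≡ Wednesday — that's 2040's doomsday.
In January the doomsday date is Jan 4 (2040 is a leap year (divisible by 4)).
Jan 19 is 15 days after Jan 4; 15 mod 7 = 1, so Wednesday + 1 = Thursday.
556 mod 7 = 3, so 556 days after a Thursday is Thursday + 3 = Sunday.

Sunday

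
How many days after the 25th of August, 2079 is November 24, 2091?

4474

Aug 25, 2079 → Aug 25, 2080: 366 days (Feb 29, 2080 is in that span).
Aug 25, 2080 → Aug 25, 2081: 365 days.
Aug 25, 2081 → Aug 25, 2082: 365 days.
Aug 25, 2082 → Aug 25, 2083: 365 days.
Aug 25, 2083 → Aug 25, 2084: 366 days (Feb 29, 2084 is in that span).
Aug 25, 2084 → Aug 25, 2085: 365 days.
Aug 25, 2085 → Aug 25, 2086: 365 days.
Aug 25, 2086 → Aug 25, 2087: 365 days.
Aug 25, 2087 → Aug 25, 2088: 366 days (Feb 29, 2088 is in that span).
Aug 25, 2088 → Aug 25, 2089: 365 days.
Aug 25, 2089 → Aug 25, 2090: 365 days.
Aug 25, 2090 → Aug 25, 2091: 365 days.
Aug 25, 2091 → Sep 25, 2091: 31 days (August has 31).
Sep 25, 2091 → Oct 25, 2091: 30 days (September has 30).
Oct 25, 2091 → Nov 24, 2091: 30 days.
Total: 4474 days.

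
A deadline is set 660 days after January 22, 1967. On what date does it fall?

+365 (one year) → Jan 22, 1968 (295 left).
Jan has 31 days: +10 → Feb 1, 1968 (285 left).
Feb has 29 days: +29 → Mar 1, 1968 (256 left).
Mar has 31 days: +31 → Apr 1, 1968 (225 left).
Apr has 30 days: +30 → May 1, 1968 (195 left).
May has 31 days: +31 → Jun 1, 1968 (164 left).
Jun has 30 days: +30 → Jul 1, 1968 (134 left).
Jul has 31 days: +31 → Aug 1, 1968 (103 left).
Aug has 31 days: +31 → Sep 1, 1968 (72 left).
Sep has 30 days: +30 → Oct 1, 1968 (42 left).
Oct has 31 days: +31 → Nov 1, 1968 (11 left).
+11 → Nov 12, 1968.

November 12, 1968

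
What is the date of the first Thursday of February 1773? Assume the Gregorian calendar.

February 1, 1773 is a Monday.
The first Thursday is therefore February 4 (3 days later).

February 4, 1773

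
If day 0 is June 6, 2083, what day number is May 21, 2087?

1445

Jun 6, 2083 → Jun 6, 2084: 366 days (Feb 29, 2084 is in that span).
Jun 6, 2084 → Jun 6, 2085: 365 days.
Jun 6, 2085 → Jun 6, 2086: 365 days.
Jun 6, 2086 → Jul 6, 2086: 30 days (June has 30).
Jul 6, 2086 → Aug 6, 2086: 31 days (July has 31).
Aug 6, 2086 → Sep 6, 2086: 31 days (August has 31).
Sep 6, 2086 → Oct 6, 2086: 30 days (September has 30).
Oct 6, 2086 → Nov 6, 2086: 31 days (October has 31).
Nov 6, 2086 → Dec 6, 2086: 30 days (November has 30).
Dec 6, 2086 → Jan 6, 2087: 31 days (December has 31).
Jan 6, 2087 → Feb 6, 2087: 31 days (January has 31).
Feb 6, 2087 → Mar 6, 2087: 28 days (February has 28).
Mar 6, 2087 → Apr 6, 2087: 31 days (March has 31).
Apr 6, 2087 → May 6, 2087: 30 days (April has 30).
May 6, 2087 → May 21, 2087: 15 days.
Total: 1445 days.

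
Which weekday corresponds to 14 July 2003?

Monday

January 1, 2003 is a Wednesday.
Jan 1, 2003 → Feb 1, 2003: 31 days (January has 31).
Feb 1, 2003 → Mar 1, 2003: 28 days (February has 28).
Mar 1, 2003 → Apr 1, 2003: 31 days (March has 31).
Apr 1, 2003 → May 1, 2003: 30 days (April has 30).
May 1, 2003 → Jun 1, 2003: 31 days (May has 31).
Jun 1, 2003 → Jul 1, 2003: 30 days (June has 30).
Jul 1, 2003 → Jul 14, 2003: 13 days.
Total: 194 days.
194 mod 7 = 5, so Wednesday + 5 = Monday.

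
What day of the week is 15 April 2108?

Sunday

January 1, 2108 is a Sunday.
Jan 1, 2108 → Feb 1, 2108: 31 days (January has 31).
Feb 1, 2108 → Mar 1, 2108: 29 days (February has 29).
Mar 1, 2108 → Apr 1, 2108: 31 days (March has 31).
Apr 1, 2108 → Apr 15, 2108: 14 days.
Total: 105 days.
105 mod 7 = 0, so Sunday + 0 = Sunday.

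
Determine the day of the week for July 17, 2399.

Saturday

Doomsday rule: the anchor day for the 2300s is Wednesday. For year 99: 99÷12 = 8 r 3, and 3÷4 = 0, so 8+3+0 = 11.
Wednesday + 11 ≡ Sunday — that's 2399's doomsday.
In July the doomsday date is Jul 11.
Jul 17 is 6 days after Jul 11; 6 mod 7 = 6, so Sunday + 6 = Saturday.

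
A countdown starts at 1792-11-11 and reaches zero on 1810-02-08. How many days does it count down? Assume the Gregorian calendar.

Nov 11, 1792 → Nov 11, 1793: 365 days.
Nov 11, 1793 → Nov 11, 1794: 365 days.
Nov 11, 1794 → Nov 11, 1795: 365 days.
Nov 11, 1795 → Nov 11, 1796: 366 days (Feb 29, 1796 is in that span).
Nov 11, 1796 → Nov 11, 1797: 365 days.
Nov 11, 1797 → Nov 11, 1798: 365 days.
Nov 11, 1798 → Nov 11, 1799: 365 days.
Nov 11, 1799 → Nov 11, 1800: 365 days.
Nov 11, 1800 → Nov 11, 1801: 365 days.
Nov 11, 1801 → Nov 11, 1802: 365 days.
Nov 11, 1802 → Nov 11, 1803: 365 days.
Nov 11, 1803 → Nov 11, 1804: 366 days (Feb 29, 1804 is in that span).
Nov 11, 1804 → Nov 11, 1805: 365 days.
Nov 11, 1805 → Nov 11, 1806: 365 days.
Nov 11, 1806 → Nov 11, 1807: 365 days.
Nov 11, 1807 → Nov 11, 1808: 366 days (Feb 29, 1808 is in that span).
Nov 11, 1808 → Nov 11, 1809: 365 days.
Nov 11, 1809 → Dec 11, 1809: 30 days (November has 30).
Dec 11, 1809 → Jan 11, 1810: 31 days (December has 31).
Jan 11, 1810 → Feb 8, 1810: 28 days.
Total: 6297 days.

6297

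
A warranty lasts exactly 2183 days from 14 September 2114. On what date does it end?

+365 (one year) → Sep 14, 2115 (1818 left).
+366 (one year; includes Feb 29, 2116) → Sep 14, 2116 (1452 left).
+365 (one year) → Sep 14, 2117 (1087 left).
+365 (one year) → Sep 14, 2118 (722 left).
+365 (one year) → Sep 14, 2119 (357 left).
Sep has 30 days: +17 → Oct 1, 2119 (340 left).
Oct has 31 days: +31 → Nov 1, 2119 (309 left).
Nov has 30 days: +30 → Dec 1, 2119 (279 left).
Dec has 31 days: +31 → Jan 1, 2120 (248 left).
Jan has 31 days: +31 → Feb 1, 2120 (217 left).
Feb has 29 days: +29 → Mar 1, 2120 (188 left).
Mar has 31 days: +31 → Apr 1, 2120 (157 left).
Apr has 30 days: +30 → May 1, 2120 (127 left).
May has 31 days: +31 → Jun 1, 2120 (96 left).
Jun has 30 days: +30 → Jul 1, 2120 (66 left).
Jul has 31 days: +31 → Aug 1, 2120 (35 left).
Aug has 31 days: +31 → Sep 1, 2120 (4 left).
+4 → Sep 5, 2120.

September 5, 2120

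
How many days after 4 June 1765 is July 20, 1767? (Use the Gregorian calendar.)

Jun 4, 1765 → Jun 4, 1766: 365 days.
Jun 4, 1766 → Jun 4, 1767: 365 days.
Jun 4, 1767 → Jul 4, 1767: 30 days (June has 30).
Jul 4, 1767 → Jul 20, 1767: 16 days.
Total: 776 days.

776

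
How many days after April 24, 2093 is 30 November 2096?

1316

Apr 24, 2093 → Apr 24, 2094: 365 days.
Apr 24, 2094 → Apr 24, 2095: 365 days.
Apr 24, 2095 → Apr 24, 2096: 366 days (Feb 29, 2096 is in that span).
Apr 24, 2096 → May 24, 2096: 30 days (April has 30).
May 24, 2096 → Jun 24, 2096: 31 days (May has 31).
Jun 24, 2096 → Jul 24, 2096: 30 days (June has 30).
Jul 24, 2096 → Aug 24, 2096: 31 days (July has 31).
Aug 24, 2096 → Sep 24, 2096: 31 days (August has 31).
Sep 24, 2096 → Oct 24, 2096: 30 days (September has 30).
Oct 24, 2096 → Nov 24, 2096: 31 days (October has 31).
Nov 24, 2096 → Nov 30, 2096: 6 days.
Total: 1316 days.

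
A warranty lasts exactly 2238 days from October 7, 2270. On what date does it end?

November 22, 2276

+365 (one year) → Oct 7, 2271 (1873 left).
+366 (one year; includes Feb 29, 2272) → Oct 7, 2272 (1507 left).
+365 (one year) → Oct 7, 2273 (1142 left).
+365 (one year) → Oct 7, 2274 (777 left).
+365 (one year) → Oct 7, 2275 (412 left).
+366 (one year; includes Feb 29, 2276) → Oct 7, 2276 (46 left).
Oct has 31 days: +25 → Nov 1, 2276 (21 left).
+21 → Nov 22, 2276.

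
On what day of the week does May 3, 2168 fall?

Doomsday rule: the anchor day for the 2100s is Sunday. For year 68: 68÷12 = 5 r 8, and 8÷4 = 2, so 5+8+2 = 15.
Sunday + 15 ≡ Monday — that's 2168's doomsday.
In May the doomsday date is May 9.
May 3 is 6 days before May 9; 6 mod 7 = 6, so Monday − 6 = Tuesday.

Tuesday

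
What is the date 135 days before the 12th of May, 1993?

−12 → Apr 30, 1993 (end of Apr, 30 days; 123 left).
−30 → Mar 31, 1993 (end of Mar, 31 days; 93 left).
−31 → Feb 28, 1993 (end of Feb, 28 days; 62 left).
−28 → Jan 31, 1993 (end of Jan, 31 days; 34 left).
−31 → Dec 31, 1992 (end of Dec, 31 days; 3 left).
−3 → Dec 28, 1992.

December 28, 1992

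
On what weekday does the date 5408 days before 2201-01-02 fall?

Jan 2, 2201 is a Friday.
5408 mod 7 = 4, so 5408 days before a Friday is Friday − 4 = Monday.

Monday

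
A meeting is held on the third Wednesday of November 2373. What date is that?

November 21, 2373

November 1, 2373 is a Thursday.
The first Wednesday is therefore November 7 (6 days later).
The third Wednesday is 7 + 2×7 = November 21.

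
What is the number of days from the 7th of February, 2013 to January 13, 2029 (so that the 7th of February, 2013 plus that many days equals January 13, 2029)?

5819

Feb 7, 2013 → Feb 7, 2014: 365 days.
Feb 7, 2014 → Feb 7, 2015: 365 days.
Feb 7, 2015 → Feb 7, 2016: 365 days.
Feb 7, 2016 → Feb 7, 2017: 366 days (Feb 29, 2016 is in that span).
Feb 7, 2017 → Feb 7, 2018: 365 days.
Feb 7, 2018 → Feb 7, 2019: 365 days.
Feb 7, 2019 → Feb 7, 2020: 365 days.
Feb 7, 2020 → Feb 7, 2021: 366 days (Feb 29, 2020 is in that span).
Feb 7, 2021 → Feb 7, 2022: 365 days.
Feb 7, 2022 → Feb 7, 2023: 365 days.
Feb 7, 2023 → Feb 7, 2024: 365 days.
Feb 7, 2024 → Feb 7, 2025: 366 days (Feb 29, 2024 is in that span).
Feb 7, 2025 → Feb 7, 2026: 365 days.
Feb 7, 2026 → Feb 7, 2027: 365 days.
Feb 7, 2027 → Feb 7, 2028: 365 days.
Feb 7, 2028 → Mar 7, 2028: 29 days (February has 29).
Mar 7, 2028 → Apr 7, 2028: 31 days (March has 31).
Apr 7, 2028 → May 7, 2028: 30 days (April has 30).
May 7, 2028 → Jun 7, 2028: 31 days (May has 31).
Jun 7, 2028 → Jul 7, 2028: 30 days (June has 30).
Jul 7, 2028 → Aug 7, 2028: 31 days (July has 31).
Aug 7, 2028 → Sep 7, 2028: 31 days (August has 31).
Sep 7, 2028 → Oct 7, 2028: 30 days (September has 30).
Oct 7, 2028 → Nov 7, 2028: 31 days (October has 31).
Nov 7, 2028 → Dec 7, 2028: 30 days (November has 30).
Dec 7, 2028 → Jan 7, 2029: 31 days (December has 31).
Jan 7, 2029 → Jan 13, 2029: 6 days.
Total: 5819 days.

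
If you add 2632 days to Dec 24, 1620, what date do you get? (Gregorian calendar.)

March 9, 1628

+365 (one year) → Dec 24, 1621 (2267 left).
+365 (one year) → Dec 24, 1622 (1902 left).
+365 (one year) → Dec 24, 1623 (1537 left).
+366 (one year; includes Feb 29, 1624) → Dec 24, 1624 (1171 left).
+365 (one year) → Dec 24, 1625 (806 left).
+365 (one year) → Dec 24, 1626 (441 left).
+365 (one year) → Dec 24, 1627 (76 left).
Dec has 31 days: +8 → Jan 1, 1628 (68 left).
Jan has 31 days: +31 → Feb 1, 1628 (37 left).
Feb has 29 days: +29 → Mar 1, 1628 (8 left).
+8 → Mar 9, 1628.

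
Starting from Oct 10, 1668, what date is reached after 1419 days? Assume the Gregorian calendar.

+365 (one year) → Oct 10, 1669 (1054 left).
+365 (one year) → Oct 10, 1670 (689 left).
+365 (one year) → Oct 10, 1671 (324 left).
Oct has 31 days: +22 → Nov 1, 1671 (302 left).
Nov has 30 days: +30 → Dec 1, 1671 (272 left).
Dec has 31 days: +31 → Jan 1, 1672 (241 left).
Jan has 31 days: +31 → Feb 1, 1672 (210 left).
Feb has 29 days: +29 → Mar 1, 1672 (181 left).
Mar has 31 days: +31 → Apr 1, 1672 (150 left).
Apr has 30 days: +30 → May 1, 1672 (120 left).
May has 31 days: +31 → Jun 1, 1672 (89 left).
Jun has 30 days: +30 → Jul 1, 1672 (59 left).
Jul has 31 days: +31 → Aug 1, 1672 (28 left).
+28 → Aug 29, 1672.

August 29, 1672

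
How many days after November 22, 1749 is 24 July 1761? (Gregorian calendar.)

Nov 22, 1749 → Nov 22, 1750: 365 days.
Nov 22, 1750 → Nov 22, 1751: 365 days.
Nov 22, 1751 → Nov 22, 1752: 366 days (Feb 29, 1752 is in that span).
Nov 22, 1752 → Nov 22, 1753: 365 days.
Nov 22, 1753 → Nov 22, 1754: 365 days.
Nov 22, 1754 → Nov 22, 1755: 365 days.
Nov 22, 1755 → Nov 22, 1756: 366 days (Feb 29, 1756 is in that span).
Nov 22, 1756 → Nov 22, 1757: 365 days.
Nov 22, 1757 → Nov 22, 1758: 365 days.
Nov 22, 1758 → Nov 22, 1759: 365 days.
Nov 22, 1759 → Nov 22, 1760: 366 days (Feb 29, 1760 is in that span).
Nov 22, 1760 → Dec 22, 1760: 30 days (November has 30).
Dec 22, 1760 → Jan 22, 1761: 31 days (December has 31).
Jan 22, 1761 → Feb 22, 1761: 31 days (January has 31).
Feb 22, 1761 → Mar 22, 1761: 28 days (February has 28).
Mar 22, 1761 → Apr 22, 1761: 31 days (March has 31).
Apr 22, 1761 → May 22, 1761: 30 days (April has 30).
May 22, 1761 → Jun 22, 1761: 31 days (May has 31).
Jun 22, 1761 → Jul 22, 1761: 30 days (June has 30).
Jul 22, 1761 → Jul 24, 1761: 2 days.
Total: 4262 days.

4262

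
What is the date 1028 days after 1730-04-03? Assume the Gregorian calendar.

+365 (one year) → Apr 3, 1731 (663 left).
+366 (one year; includes Feb 29, 1732) → Apr 3, 1732 (297 left).
Apr has 30 days: +28 → May 1, 1732 (269 left).
May has 31 days: +31 → Jun 1, 1732 (238 left).
Jun has 30 days: +30 → Jul 1, 1732 (208 left).
Jul has 31 days: +31 → Aug 1, 1732 (177 left).
Aug has 31 days: +31 → Sep 1, 1732 (146 left).
Sep has 30 days: +30 → Oct 1, 1732 (116 left).
Oct has 31 days: +31 → Nov 1, 1732 (85 left).
Nov has 30 days: +30 → Dec 1, 1732 (55 left).
Dec has 31 days: +31 → Jan 1, 1733 (24 left).
+24 → Jan 25, 1733.

January 25, 1733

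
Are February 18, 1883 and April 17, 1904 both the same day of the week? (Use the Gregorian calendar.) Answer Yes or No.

Yes

From Feb 18, 1883 to Apr 17, 1904 is 7728 days.
7728 mod 7 = 0, so they are the same weekday.
(Feb 18, 1883 is a Sunday; Apr 17, 1904 is a Sunday.)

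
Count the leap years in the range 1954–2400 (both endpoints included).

109

Multiples of 4 in [1954,2400]: 112.
Of those, multiples of 100: 5 (not leap unless ÷400).
Multiples of 400: 2.
Leap years = 112 − 5 + 2 = 109.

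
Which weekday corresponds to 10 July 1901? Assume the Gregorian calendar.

Wednesday

Doomsday rule: the anchor day for the 1900s is Wednesday. For year 01: 1÷12 = 0 r 1, and 1÷4 = 0, so 0+1+0 = 1.
Wednesday + 1 ≡ Thursday — that's 1901's doomsday.
In July the doomsday date is Jul 11.
Jul 10 is 1 day before Jul 11; 1 mod 7 = 1, so Thursday − 1 = Wednesday.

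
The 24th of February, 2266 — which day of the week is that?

Doomsday rule: the anchor day for the 2200s is Friday. For year 66: 66÷12 = 5 r 6, and 6÷4 = 1, so 5+6+1 = 12.
Friday + 12 ≡ Wednesday — that's 2266's doomsday.
In February the doomsday date is Feb 28 (2266 is not a leap year).
Feb 24 is 4 days before Feb 28; 4 mod 7 = 4, so Wednesday − 4 = Saturday.

Saturday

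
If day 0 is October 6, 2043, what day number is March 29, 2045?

Oct 6, 2043 → Oct 6, 2044: 366 days (Feb 29, 2044 is in that span).
Oct 6, 2044 → Nov 6, 2044: 31 days (October has 31).
Nov 6, 2044 → Dec 6, 2044: 30 days (November has 30).
Dec 6, 2044 → Jan 6, 2045: 31 days (December has 31).
Jan 6, 2045 → Feb 6, 2045: 31 days (January has 31).
Feb 6, 2045 → Mar 6, 2045: 28 days (February has 28).
Mar 6, 2045 → Mar 29, 2045: 23 days.
Total: 540 days.

540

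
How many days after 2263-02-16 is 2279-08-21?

6030

Feb 16, 2263 → Feb 16, 2264: 365 days.
Feb 16, 2264 → Feb 16, 2265: 366 days (Feb 29, 2264 is in that span).
Feb 16, 2265 → Feb 16, 2266: 365 days.
Feb 16, 2266 → Feb 16, 2267: 365 days.
Feb 16, 2267 → Feb 16, 2268: 365 days.
Feb 16, 2268 → Feb 16, 2269: 366 days (Feb 29, 2268 is in that span).
Feb 16, 2269 → Feb 16, 2270: 365 days.
Feb 16, 2270 → Feb 16, 2271: 365 days.
Feb 16, 2271 → Feb 16, 2272: 365 days.
Feb 16, 2272 → Feb 16, 2273: 366 days (Feb 29, 2272 is in that span).
Feb 16, 2273 → Feb 16, 2274: 365 days.
Feb 16, 2274 → Feb 16, 2275: 365 days.
Feb 16, 2275 → Feb 16, 2276: 365 days.
Feb 16, 2276 → Feb 16, 2277: 366 days (Feb 29, 2276 is in that span).
Feb 16, 2277 → Feb 16, 2278: 365 days.
Feb 16, 2278 → Feb 16, 2279: 365 days.
Feb 16, 2279 → Mar 16, 2279: 28 days (February has 28).
Mar 16, 2279 → Apr 16, 2279: 31 days (March has 31).
Apr 16, 2279 → May 16, 2279: 30 days (April has 30).
May 16, 2279 → Jun 16, 2279: 31 days (May has 31).
Jun 16, 2279 → Jul 16, 2279: 30 days (June has 30).
Jul 16, 2279 → Aug 16, 2279: 31 days (July has 31).
Aug 16, 2279 → Aug 21, 2279: 5 days.
Total: 6030 days.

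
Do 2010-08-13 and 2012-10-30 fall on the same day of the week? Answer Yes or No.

No

From Aug 13, 2010 to Oct 30, 2012 is 809 days.
809 mod 7 = 4, so they are different weekdays.
(Aug 13, 2010 is a Friday; Oct 30, 2012 is a Tuesday.)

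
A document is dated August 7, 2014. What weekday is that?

January 1, 2014 is a Wednesday.
Jan 1, 2014 → Feb 1, 2014: 31 days (January has 31).
Feb 1, 2014 → Mar 1, 2014: 28 days (February has 28).
Mar 1, 2014 → Apr 1, 2014: 31 days (March has 31).
Apr 1, 2014 → May 1, 2014: 30 days (April has 30).
May 1, 2014 → Jun 1, 2014: 31 days (May has 31).
Jun 1, 2014 → Jul 1, 2014: 30 days (June has 30).
Jul 1, 2014 → Aug 1, 2014: 31 days (July has 31).
Aug 1, 2014 → Aug 7, 2014: 6 days.
Total: 218 days.
218 mod 7 = 1, so Wednesday + 1 = Thursday.

Thursday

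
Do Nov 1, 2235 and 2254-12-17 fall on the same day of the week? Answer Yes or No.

From Nov 1, 2235 to Dec 17, 2254 is 6986 days.
6986 mod 7 = 0, so they are the same weekday.
(Nov 1, 2235 is a Sunday; Dec 17, 2254 is a Sunday.)

Yes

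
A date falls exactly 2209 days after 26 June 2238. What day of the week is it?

First find the weekday of Jun 26, 2238. Doomsday rule: the anchor day for the 2200s is Friday. For year 38: 38÷12 = 3 r 2, and 2÷4 = 0, so 3+2+0 = 5.
Friday + 5 ≡ Wednesday — that's 2238's doomsday.
In June the doomsday date is Jun 6.
Jun 26 is 20 days after Jun 6; 20 mod 7 = 6, so Wednesday + 6 = Tuesday.
2209 mod 7 = 4, so 2209 days after a Tuesday is Tuesday + 4 = Saturday.

Saturday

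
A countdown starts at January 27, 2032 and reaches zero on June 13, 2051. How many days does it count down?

Jan 27, 2032 → Jan 27, 2033: 366 days (Feb 29, 2032 is in that span).
Jan 27, 2033 → Jan 27, 2034: 365 days.
Jan 27, 2034 → Jan 27, 2035: 365 days.
Jan 27, 2035 → Jan 27, 2036: 365 days.
Jan 27, 2036 → Jan 27, 2037: 366 days (Feb 29, 2036 is in that span).
Jan 27, 2037 → Jan 27, 2038: 365 days.
Jan 27, 2038 → Jan 27, 2039: 365 days.
Jan 27, 2039 → Jan 27, 2040: 365 days.
Jan 27, 2040 → Jan 27, 2041: 366 days (Feb 29, 2040 is in that span).
Jan 27, 2041 → Jan 27, 2042: 365 days.
Jan 27, 2042 → Jan 27, 2043: 365 days.
Jan 27, 2043 → Jan 27, 2044: 365 days.
Jan 27, 2044 → Jan 27, 2045: 366 days (Feb 29, 2044 is in that span).
Jan 27, 2045 → Jan 27, 2046: 365 days.
Jan 27, 2046 → Jan 27, 2047: 365 days.
Jan 27, 2047 → Jan 27, 2048: 365 days.
Jan 27, 2048 → Jan 27, 2049: 366 days (Feb 29, 2048 is in that span).
Jan 27, 2049 → Jan 27, 2050: 365 days.
Jan 27, 2050 → Jan 27, 2051: 365 days.
Jan 27, 2051 → Feb 27, 2051: 31 days (January has 31).
Feb 27, 2051 → Mar 27, 2051: 28 days (February has 28).
Mar 27, 2051 → Apr 27, 2051: 31 days (March has 31).
Apr 27, 2051 → May 27, 2051: 30 days (April has 30).
May 27, 2051 → Jun 13, 2051: 17 days.
Total: 7077 days.

7077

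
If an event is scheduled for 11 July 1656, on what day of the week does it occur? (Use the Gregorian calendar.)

Tuesday

Doomsday rule: the anchor day for the 1600s is Tuesday. For year 56: 56÷12 = 4 r 8, and 8÷4 = 2, so 4+8+2 = 14.
Tuesday + 14 ≡ Tuesday — that's 1656's doomsday.
In July the doomsday date is Jul 11.
Jul 11 is the doomsday itself: Tuesday.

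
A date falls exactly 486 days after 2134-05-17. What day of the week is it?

First find the weekday of May 17, 2134. Doomsday rule: the anchor day for the 2100s is Sunday. For year 34: 34÷12 = 2 r 10, and 10÷4 = 2, so 2+10+2 = 14.
Sunday + 14 ≡ Sunday — that's 2134's doomsday.
In May the doomsday date is May 9.
May 17 is 8 days after May 9; 8 mod 7 = 1, so Sunday + 1 = Monday.
486 mod 7 = 3, so 486 days after a Monday is Monday + 3 = Thursday.

Thursday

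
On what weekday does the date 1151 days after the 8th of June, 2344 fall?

Sunday

Jun 8, 2344 is a Thursday.
1151 mod 7 = 3, so 1151 days after a Thursday is Thursday + 3 = Sunday.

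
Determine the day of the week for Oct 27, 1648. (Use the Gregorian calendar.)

Doomsday rule: the anchor day for the 1600s is Tuesday. For year 48: 48÷12 = 4 r 0, and 0÷4 = 0, so 4+0+0 = 4.
Tuesday + 4 ≡ Saturday — that's 1648's doomsday.
In October the doomsday date is Oct 10.
Oct 27 is 17 days after Oct 10; 17 mod 7 = 3, so Saturday + 3 = Tuesday.

Tuesday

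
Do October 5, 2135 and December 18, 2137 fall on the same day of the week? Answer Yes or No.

From Oct 5, 2135 to Dec 18, 2137 is 805 days.
805 mod 7 = 0, so they are the same weekday.
(Oct 5, 2135 is a Wednesday; Dec 18, 2137 is a Wednesday.)

Yes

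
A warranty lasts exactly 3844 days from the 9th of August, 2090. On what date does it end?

February 17, 2101

+365 (one year) → Aug 9, 2091 (3479 left).
+366 (one year; includes Feb 29, 2092) → Aug 9, 2092 (3113 left).
+365 (one year) → Aug 9, 2093 (2748 left).
+365 (one year) → Aug 9, 2094 (2383 left).
+365 (one year) → Aug 9, 2095 (2018 left).
+366 (one year; includes Feb 29, 2096) → Aug 9, 2096 (1652 left).
+365 (one year) → Aug 9, 2097 (1287 left).
+365 (one year) → Aug 9, 2098 (922 left).
+365 (one year) → Aug 9, 2099 (557 left).
+365 (one year) → Aug 9, 2100 (192 left).
Aug has 31 days: +23 → Sep 1, 2100 (169 left).
Sep has 30 days: +30 → Oct 1, 2100 (139 left).
Oct has 31 days: +31 → Nov 1, 2100 (108 left).
Nov has 30 days: +30 → Dec 1, 2100 (78 left).
Dec has 31 days: +31 → Jan 1, 2101 (47 left).
Jan has 31 days: +31 → Feb 1, 2101 (16 left).
+16 → Feb 17, 2101.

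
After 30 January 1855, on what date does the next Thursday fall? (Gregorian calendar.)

February 1, 1855

Jan 30, 1855 is a Tuesday.
From Tuesday to the next Thursday is 2 days.
Jan 30, 1855 + 2 = Feb 1, 1855.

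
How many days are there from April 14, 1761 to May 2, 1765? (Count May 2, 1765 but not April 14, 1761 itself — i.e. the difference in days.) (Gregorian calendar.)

1479

Apr 14, 1761 → Apr 14, 1762: 365 days.
Apr 14, 1762 → Apr 14, 1763: 365 days.
Apr 14, 1763 → Apr 14, 1764: 366 days (Feb 29, 1764 is in that span).
Apr 14, 1764 → May 14, 1764: 30 days (April has 30).
May 14, 1764 → Jun 14, 1764: 31 days (May has 31).
Jun 14, 1764 → Jul 14, 1764: 30 days (June has 30).
Jul 14, 1764 → Aug 14, 1764: 31 days (July has 31).
Aug 14, 1764 → Sep 14, 1764: 31 days (August has 31).
Sep 14, 1764 → Oct 14, 1764: 30 days (September has 30).
Oct 14, 1764 → Nov 14, 1764: 31 days (October has 31).
Nov 14, 1764 → Dec 14, 1764: 30 days (November has 30).
Dec 14, 1764 → Jan 14, 1765: 31 days (December has 31).
Jan 14, 1765 → Feb 14, 1765: 31 days (January has 31).
Feb 14, 1765 → Mar 14, 1765: 28 days (February has 28).
Mar 14, 1765 → Apr 14, 1765: 31 days (March has 31).
Apr 14, 1765 → May 2, 1765: 18 days.
Total: 1479 days.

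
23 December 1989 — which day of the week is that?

Saturday

January 1, 1989 is a Sunday.
Jan 1, 1989 → Feb 1, 1989: 31 days (January has 31).
Feb 1, 1989 → Mar 1, 1989: 28 days (February has 28).
Mar 1, 1989 → Apr 1, 1989: 31 days (March has 31).
Apr 1, 1989 → May 1, 1989: 30 days (April has 30).
May 1, 1989 → Jun 1, 1989: 31 days (May has 31).
Jun 1, 1989 → Jul 1, 1989: 30 days (June has 30).
Jul 1, 1989 → Aug 1, 1989: 31 days (July has 31).
Aug 1, 1989 → Sep 1, 1989: 31 days (August has 31).
Sep 1, 1989 → Oct 1, 1989: 30 days (September has 30).
Oct 1, 1989 → Nov 1, 1989: 31 days (October has 31).
Nov 1, 1989 → Dec 1, 1989: 30 days (November has 30).
Dec 1, 1989 → Dec 23, 1989: 22 days.
Total: 356 days.
356 mod 7 = 6, so Sunday + 6 = Saturday.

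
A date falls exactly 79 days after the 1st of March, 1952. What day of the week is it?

First find the weekday of Mar 1, 1952. Doomsday rule: the anchor day for the 1900s is Wednesday. For year 52: 52÷12 = 4 r 4, and 4÷4 = 1, so 4+4+1 = 9.
Wednesday + 9 ≡ Friday — that's 1952's doomsday.
In March the doomsday date is Mar 14.
Mar 1 is 13 days before Mar 14; 13 mod 7 = 6, so Friday − 6 = Saturday.
79 mod 7 = 2, so 79 days after a Saturday is Saturday + 2 = Monday.

Monday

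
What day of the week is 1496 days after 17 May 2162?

First find the weekday of May 17, 2162. Doomsday rule: the anchor day for the 2100s is Sunday. For year 62: 62÷12 = 5 r 2, and 2÷4 = 0, so 5+2+0 = 7.
Sunday + 7 ≡ Sunday — that's 2162's doomsday.
In May the doomsday date is May 9.
May 17 is 8 days after May 9; 8 mod 7 = 1, so Sunday + 1 = Monday.
1496 mod 7 = 5, so 1496 days after a Monday is Monday + 5 = Saturday.

Saturday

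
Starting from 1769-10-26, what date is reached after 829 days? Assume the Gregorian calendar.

+365 (one year) → Oct 26, 1770 (464 left).
+365 (one year) → Oct 26, 1771 (99 left).
Oct has 31 days: +6 → Nov 1, 1771 (93 left).
Nov has 30 days: +30 → Dec 1, 1771 (63 left).
Dec has 31 days: +31 → Jan 1, 1772 (32 left).
Jan has 31 days: +31 → Feb 1, 1772 (1 left).
+1 → Feb 2, 1772.

February 2, 1772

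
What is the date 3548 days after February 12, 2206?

October 31, 2215

+365 (one year) → Feb 12, 2207 (3183 left).
+365 (one year) → Feb 12, 2208 (2818 left).
+366 (one year; includes Feb 29, 2208) → Feb 12, 2209 (2452 left).
+365 (one year) → Feb 12, 2210 (2087 left).
+365 (one year) → Feb 12, 2211 (1722 left).
+365 (one year) → Feb 12, 2212 (1357 left).
+366 (one year; includes Feb 29, 2212) → Feb 12, 2213 (991 left).
+365 (one year) → Feb 12, 2214 (626 left).
+365 (one year) → Feb 12, 2215 (261 left).
Feb has 28 days: +17 → Mar 1, 2215 (244 left).
Mar has 31 days: +31 → Apr 1, 2215 (213 left).
Apr has 30 days: +30 → May 1, 2215 (183 left).
May has 31 days: +31 → Jun 1, 2215 (152 left).
Jun has 30 days: +30 → Jul 1, 2215 (122 left).
Jul has 31 days: +31 → Aug 1, 2215 (91 left).
Aug has 31 days: +31 → Sep 1, 2215 (60 left).
Sep has 30 days: +30 → Oct 1, 2215 (30 left).
+30 → Oct 31, 2215.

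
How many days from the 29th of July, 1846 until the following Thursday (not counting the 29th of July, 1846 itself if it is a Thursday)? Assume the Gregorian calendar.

Jul 29, 1846 is a Wednesday.
From Wednesday to the next Thursday is 1 day.

1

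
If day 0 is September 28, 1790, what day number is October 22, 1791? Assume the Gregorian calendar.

Sep 28, 1790 → Oct 28, 1790: 30 days (September has 30).
Oct 28, 1790 → Nov 28, 1790: 31 days (October has 31).
Nov 28, 1790 → Dec 28, 1790: 30 days (November has 30).
Dec 28, 1790 → Jan 28, 1791: 31 days (December has 31).
Jan 28, 1791 → Feb 28, 1791: 31 days (January has 31).
Feb 28, 1791 → Mar 28, 1791: 28 days (February has 28).
Mar 28, 1791 → Apr 28, 1791: 31 days (March has 31).
Apr 28, 1791 → May 28, 1791: 30 days (April has 30).
May 28, 1791 → Jun 28, 1791: 31 days (May has 31).
Jun 28, 1791 → Jul 28, 1791: 30 days (June has 30).
Jul 28, 1791 → Aug 28, 1791: 31 days (July has 31).
Aug 28, 1791 → Sep 28, 1791: 31 days (August has 31).
Sep 28, 1791 → Oct 22, 1791: 24 days.
Total: 389 days.

389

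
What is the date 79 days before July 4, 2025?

April 16, 2025

−4 → Jun 30, 2025 (end of Jun, 30 days; 75 left).
−30 → May 31, 2025 (end of May, 31 days; 45 left).
−31 → Apr 30, 2025 (end of Apr, 30 days; 14 left).
−14 → Apr 16, 2025.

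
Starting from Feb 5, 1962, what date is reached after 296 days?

November 28, 1962

Feb has 28 days: +24 → Mar 1, 1962 (272 left).
Mar has 31 days: +31 → Apr 1, 1962 (241 left).
Apr has 30 days: +30 → May 1, 1962 (211 left).
May has 31 days: +31 → Jun 1, 1962 (180 left).
Jun has 30 days: +30 → Jul 1, 1962 (150 left).
Jul has 31 days: +31 → Aug 1, 1962 (119 left).
Aug has 31 days: +31 → Sep 1, 1962 (88 left).
Sep has 30 days: +30 → Oct 1, 1962 (58 left).
Oct has 31 days: +31 → Nov 1, 1962 (27 left).
+27 → Nov 28, 1962.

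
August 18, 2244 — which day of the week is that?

Sunday

January 1, 2244 is a Monday.
Jan 1, 2244 → Feb 1, 2244: 31 days (January has 31).
Feb 1, 2244 → Mar 1, 2244: 29 days (February has 29).
Mar 1, 2244 → Apr 1, 2244: 31 days (March has 31).
Apr 1, 2244 → May 1, 2244: 30 days (April has 30).
May 1, 2244 → Jun 1, 2244: 31 days (May has 31).
Jun 1, 2244 → Jul 1, 2244: 30 days (June has 30).
Jul 1, 2244 → Aug 1, 2244: 31 days (July has 31).
Aug 1, 2244 → Aug 18, 2244: 17 days.
Total: 230 days.
230 mod 7 = 6, so Monday + 6 = Sunday.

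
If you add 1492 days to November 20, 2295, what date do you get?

+366 (one year; includes Feb 29, 2296) → Nov 20, 2296 (1126 left).
+365 (one year) → Nov 20, 2297 (761 left).
+365 (one year) → Nov 20, 2298 (396 left).
Nov has 30 days: +11 → Dec 1, 2298 (385 left).
Dec has 31 days: +31 → Jan 1, 2299 (354 left).
Jan has 31 days: +31 → Feb 1, 2299 (323 left).
Feb has 28 days: +28 → Mar 1, 2299 (295 left).
Mar has 31 days: +31 → Apr 1, 2299 (264 left).
Apr has 30 days: +30 → May 1, 2299 (234 left).
May has 31 days: +31 → Jun 1, 2299 (203 left).
Jun has 30 days: +30 → Jul 1, 2299 (173 left).
Jul has 31 days: +31 → Aug 1, 2299 (142 left).
Aug has 31 days: +31 → Sep 1, 2299 (111 left).
Sep has 30 days: +30 → Oct 1, 2299 (81 left).
Oct has 31 days: +31 → Nov 1, 2299 (50 left).
Nov has 30 days: +30 → Dec 1, 2299 (20 left).
+20 → Dec 21, 2299.

December 21, 2299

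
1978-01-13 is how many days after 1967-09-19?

3769

Sep 19, 1967 → Sep 19, 1968: 366 days (Feb 29, 1968 is in that span).
Sep 19, 1968 → Sep 19, 1969: 365 days.
Sep 19, 1969 → Sep 19, 1970: 365 days.
Sep 19, 1970 → Sep 19, 1971: 365 days.
Sep 19, 1971 → Sep 19, 1972: 366 days (Feb 29, 1972 is in that span).
Sep 19, 1972 → Sep 19, 1973: 365 days.
Sep 19, 1973 → Sep 19, 1974: 365 days.
Sep 19, 1974 → Sep 19, 1975: 365 days.
Sep 19, 1975 → Sep 19, 1976: 366 days (Feb 29, 1976 is in that span).
Sep 19, 1976 → Sep 19, 1977: 365 days.
Sep 19, 1977 → Oct 19, 1977: 30 days (September has 30).
Oct 19, 1977 → Nov 19, 1977: 31 days (October has 31).
Nov 19, 1977 → Dec 19, 1977: 30 days (November has 30).
Dec 19, 1977 → Jan 13, 1978: 25 days.
Total: 3769 days.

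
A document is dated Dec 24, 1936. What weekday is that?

Thursday

Doomsday rule: the anchor day for the 1900s is Wednesday. For year 36: 36÷12 = 3 r 0, and 0÷4 = 0, so 3+0+0 = 3.
Wednesday + 3 ≡ Saturday — that's 1936's doomsday.
In December the doomsday date is Dec 12.
Dec 24 is 12 days after Dec 12; 12 mod 7 = 5, so Saturday + 5 = Thursday.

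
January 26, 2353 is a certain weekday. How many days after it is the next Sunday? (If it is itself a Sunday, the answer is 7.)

6

Jan 26, 2353 is a Monday.
From Monday to the next Sunday is 6 days.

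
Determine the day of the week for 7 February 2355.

Monday

Doomsday rule: the anchor day for the 2300s is Wednesday. For year 55: 55÷12 = 4 r 7, and 7÷4 = 1, so 4+7+1 = 12.
Wednesday + 12 ≡ Monday — that's 2355's doomsday.
In February the doomsday date is Feb 28 (2355 is not a leap year).
Feb 7 is 21 days before Feb 28; 21 mod 7 = 0, so Monday − 0 = Monday.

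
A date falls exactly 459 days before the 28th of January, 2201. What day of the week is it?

Saturday

Jan 28, 2201 is a Wednesday.
459 mod 7 = 4, so 459 days before a Wednesday is Wednesday − 4 = Saturday.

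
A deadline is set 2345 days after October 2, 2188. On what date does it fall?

+365 (one year) → Oct 2, 2189 (1980 left).
+365 (one year) → Oct 2, 2190 (1615 left).
+365 (one year) → Oct 2, 2191 (1250 left).
+366 (one year; includes Feb 29, 2192) → Oct 2, 2192 (884 left).
+365 (one year) → Oct 2, 2193 (519 left).
+365 (one year) → Oct 2, 2194 (154 left).
Oct has 31 days: +30 → Nov 1, 2194 (124 left).
Nov has 30 days: +30 → Dec 1, 2194 (94 left).
Dec has 31 days: +31 → Jan 1, 2195 (63 left).
Jan has 31 days: +31 → Feb 1, 2195 (32 left).
Feb has 28 days: +28 → Mar 1, 2195 (4 left).
+4 → Mar 5, 2195.

March 5, 2195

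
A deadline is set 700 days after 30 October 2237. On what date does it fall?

September 30, 2239

+365 (one year) → Oct 30, 2238 (335 left).
Oct has 31 days: +2 → Nov 1, 2238 (333 left).
Nov has 30 days: +30 → Dec 1, 2238 (303 left).
Dec has 31 days: +31 → Jan 1, 2239 (272 left).
Jan has 31 days: +31 → Feb 1, 2239 (241 left).
Feb has 28 days: +28 → Mar 1, 2239 (213 left).
Mar has 31 days: +31 → Apr 1, 2239 (182 left).
Apr has 30 days: +30 → May 1, 2239 (152 left).
May has 31 days: +31 → Jun 1, 2239 (121 left).
Jun has 30 days: +30 → Jul 1, 2239 (91 left).
Jul has 31 days: +31 → Aug 1, 2239 (60 left).
Aug has 31 days: +31 → Sep 1, 2239 (29 left).
+29 → Sep 30, 2239.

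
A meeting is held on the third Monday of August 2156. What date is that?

August 16, 2156

August 1, 2156 is a Sunday.
The first Monday is therefore August 2 (1 days later).
The third Monday is 2 + 2×7 = August 16.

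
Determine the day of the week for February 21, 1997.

Friday

Doomsday rule: the anchor day for the 1900s is Wednesday. For year 97: 97÷12 = 8 r 1, and 1÷4 = 0, so 8+1+0 = 9.
Wednesday + 9 ≡ Friday — that's 1997's doomsday.
In February the doomsday date is Feb 28 (1997 is not a leap year).
Feb 21 is 7 days before Feb 28; 7 mod 7 = 0, so Friday − 0 = Friday.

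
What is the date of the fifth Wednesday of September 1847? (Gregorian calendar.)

September 1, 1847 is a Wednesday.
The first Wednesday is therefore September 1 (same day).
The fifth Wednesday is 1 + 4×7 = September 29.

September 29, 1847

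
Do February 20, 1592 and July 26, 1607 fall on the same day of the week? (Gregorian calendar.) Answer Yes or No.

Yes

From Feb 20, 1592 to Jul 26, 1607 is 5635 days.
5635 mod 7 = 0, so they are the same weekday.
(Feb 20, 1592 is a Thursday; Jul 26, 1607 is a Thursday.)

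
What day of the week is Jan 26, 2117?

Tuesday

Doomsday rule: the anchor day for the 2100s is Sunday. For year 17: 17÷12 = 1 r 5, and 5÷4 = 1, so 1+5+1 = 7.
Sunday + 7 ≡ Sunday — that's 2117's doomsday.
In January the doomsday date is Jan 3 (2117 is not a leap year).
Jan 26 is 23 days after Jan 3; 23 mod 7 = 2, so Sunday + 2 = Tuesday.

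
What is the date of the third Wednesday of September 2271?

September 1, 2271 is a Friday.
The first Wednesday is therefore September 6 (5 days later).
The third Wednesday is 6 + 2×7 = September 20.

September 20, 2271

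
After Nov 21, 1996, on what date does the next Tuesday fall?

November 26, 1996

Nov 21, 1996 is a Thursday.
From Thursday to the next Tuesday is 5 days.
Nov 21, 1996 + 5 = Nov 26, 1996.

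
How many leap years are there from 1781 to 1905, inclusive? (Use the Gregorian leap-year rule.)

29

Multiples of 4 in [1781,1905]: 31.
Of those, multiples of 100: 2 (not leap unless ÷400).
Multiples of 400: 0.
Leap years = 31 − 2 + 0 = 29.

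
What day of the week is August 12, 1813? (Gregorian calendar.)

Doomsday rule: the anchor day for the 1800s is Friday. For year 13: 13÷12 = 1 r 1, and 1÷4 = 0, so 1+1+0 = 2.
Friday + 2 ≡ Sunday — that's 1813's doomsday.
In August the doomsday date is Aug 8.
Aug 12 is 4 days after Aug 8; 4 mod 7 = 4, so Sunday + 4 = Thursday.

Thursday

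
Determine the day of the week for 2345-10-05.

Friday

Doomsday rule: the anchor day for the 2300s is Wednesday. For year 45: 45÷12 = 3 r 9, and 9÷4 = 2, so 3+9+2 = 14.
Wednesday + 14 ≡ Wednesday — that's 2345's doomsday.
In October the doomsday date is Oct 10.
Oct 5 is 5 days before Oct 10; 5 mod 7 = 5, so Wednesday − 5 = Friday.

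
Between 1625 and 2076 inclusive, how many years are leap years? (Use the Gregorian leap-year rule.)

110

Multiples of 4 in [1625,2076]: 113.
Of those, multiples of 100: 4 (not leap unless ÷400).
Multiples of 400: 1.
Leap years = 113 − 4 + 1 = 110.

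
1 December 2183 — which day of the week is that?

Monday

Doomsday rule: the anchor day for the 2100s is Sunday. For year 83: 83÷12 = 6 r 11, and 11÷4 = 2, so 6+11+2 = 19.
Sunday + 19 ≡ Friday — that's 2183's doomsday.
In December the doomsday date is Dec 12.
Dec 1 is 11 days before Dec 12; 11 mod 7 = 4, so Friday − 4 = Monday.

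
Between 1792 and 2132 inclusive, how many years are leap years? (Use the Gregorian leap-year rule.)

Multiples of 4 in [1792,2132]: 86.
Of those, multiples of 100: 4 (not leap unless ÷400).
Multiples of 400: 1.
Leap years = 86 − 4 + 1 = 83.

83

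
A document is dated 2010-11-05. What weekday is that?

Friday

Doomsday rule: the anchor day for the 2000s is Tuesday. For year 10: 10÷12 = 0 r 10, and 10÷4 = 2, so 0+10+2 = 12.
Tuesday + 12 ≡ Sunday — that's 2010's doomsday.
In November the doomsday date is Nov 7.
Nov 5 is 2 days before Nov 7; 2 mod 7 = 2, so Sunday − 2 = Friday.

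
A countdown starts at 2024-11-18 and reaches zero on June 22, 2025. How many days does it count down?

216

Nov 18, 2024 → Dec 18, 2024: 30 days (November has 30).
Dec 18, 2024 → Jan 18, 2025: 31 days (December has 31).
Jan 18, 2025 → Feb 18, 2025: 31 days (January has 31).
Feb 18, 2025 → Mar 18, 2025: 28 days (February has 28).
Mar 18, 2025 → Apr 18, 2025: 31 days (March has 31).
Apr 18, 2025 → May 18, 2025: 30 days (April has 30).
May 18, 2025 → Jun 18, 2025: 31 days (May has 31).
Jun 18, 2025 → Jun 22, 2025: 4 days.
Total: 216 days.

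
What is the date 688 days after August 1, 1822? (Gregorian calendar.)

+365 (one year) → Aug 1, 1823 (323 left).
Aug has 31 days: +31 → Sep 1, 1823 (292 left).
Sep has 30 days: +30 → Oct 1, 1823 (262 left).
Oct has 31 days: +31 → Nov 1, 1823 (231 left).
Nov has 30 days: +30 → Dec 1, 1823 (201 left).
Dec has 31 days: +31 → Jan 1, 1824 (170 left).
Jan has 31 days: +31 → Feb 1, 1824 (139 left).
Feb has 29 days: +29 → Mar 1, 1824 (110 left).
Mar has 31 days: +31 → Apr 1, 1824 (79 left).
Apr has 30 days: +30 → May 1, 1824 (49 left).
May has 31 days: +31 → Jun 1, 1824 (18 left).
+18 → Jun 19, 1824.

June 19, 1824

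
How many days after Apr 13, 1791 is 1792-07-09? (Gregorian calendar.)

453

Apr 13, 1791 → Apr 13, 1792: 366 days (Feb 29, 1792 is in that span).
Apr 13, 1792 → May 13, 1792: 30 days (April has 30).
May 13, 1792 → Jun 13, 1792: 31 days (May has 31).
Jun 13, 1792 → Jul 9, 1792: 26 days.
Total: 453 days.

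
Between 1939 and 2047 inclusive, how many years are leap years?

Multiples of 4 in [1939,2047]: 27.
Of those, multiples of 100: 1 (not leap unless ÷400).
Multiples of 400: 1.
Leap years = 27 − 1 + 1 = 27.

27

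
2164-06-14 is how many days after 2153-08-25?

Aug 25, 2153 → Aug 25, 2154: 365 days.
Aug 25, 2154 → Aug 25, 2155: 365 days.
Aug 25, 2155 → Aug 25, 2156: 366 days (Feb 29, 2156 is in that span).
Aug 25, 2156 → Aug 25, 2157: 365 days.
Aug 25, 2157 → Aug 25, 2158: 365 days.
Aug 25, 2158 → Aug 25, 2159: 365 days.
Aug 25, 2159 → Aug 25, 2160: 366 days (Feb 29, 2160 is in that span).
Aug 25, 2160 → Aug 25, 2161: 365 days.
Aug 25, 2161 → Aug 25, 2162: 365 days.
Aug 25, 2162 → Aug 25, 2163: 365 days.
Aug 25, 2163 → Sep 25, 2163: 31 days (August has 31).
Sep 25, 2163 → Oct 25, 2163: 30 days (September has 30).
Oct 25, 2163 → Nov 25, 2163: 31 days (October has 31).
Nov 25, 2163 → Dec 25, 2163: 30 days (November has 30).
Dec 25, 2163 → Jan 25, 2164: 31 days (December has 31).
Jan 25, 2164 → Feb 25, 2164: 31 days (January has 31).
Feb 25, 2164 → Mar 25, 2164: 29 days (February has 29).
Mar 25, 2164 → Apr 25, 2164: 31 days (March has 31).
Apr 25, 2164 → May 25, 2164: 30 days (April has 30).
May 25, 2164 → Jun 14, 2164: 20 days.
Total: 3946 days.

3946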